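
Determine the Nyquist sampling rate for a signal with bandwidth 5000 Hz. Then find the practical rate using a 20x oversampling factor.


By Nyquist theorem, fs_min = 2 * fmax.
fs_min = 2 * 5000 = 10000 Hz
Practical rate = 20 * fs_min = 20 * 10000 = 200000 Hz

fs_min = 10000 Hz, fs_practical = 200000 Hz


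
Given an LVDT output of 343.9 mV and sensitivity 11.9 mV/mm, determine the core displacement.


Displacement = Vout / sensitivity.
d = 343.9 / 11.9
d = 28.899 mm

28.899 mm


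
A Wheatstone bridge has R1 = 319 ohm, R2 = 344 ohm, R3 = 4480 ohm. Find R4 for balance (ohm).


At balance: R1*R4 = R2*R3, so R4 = R2*R3/R1.
R4 = 344 * 4480 / 319
R4 = 1541120 / 319
R4 = 4831.1 ohm

4831.1 ohm


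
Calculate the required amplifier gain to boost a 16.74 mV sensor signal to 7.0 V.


Gain = Vout / Vin (converting to same units).
G = 7.0 V / 16.74 mV
G = 7000.0 mV / 16.74 mV
G = 418.16

418.16


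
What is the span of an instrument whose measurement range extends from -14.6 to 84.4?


Span = upper range - lower range.
Span = 84.4 - (-14.6)
Span = 99.0

99.0


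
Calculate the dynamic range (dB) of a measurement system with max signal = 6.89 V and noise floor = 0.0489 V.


Dynamic range = 20 * log10(Vmax / Vnoise).
DR = 20 * log10(6.89 / 0.0489)
DR = 20 * log10(140.9)
DR = 42.98 dB

42.98 dB


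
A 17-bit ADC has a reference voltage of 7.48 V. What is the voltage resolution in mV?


The resolution (LSB) of an ADC is Vref / 2^n.
LSB = 7.48 / 2^17
LSB = 7.48 / 131072
LSB = 5.707e-05 V = 0.05706787 mV

0.05706787 mV


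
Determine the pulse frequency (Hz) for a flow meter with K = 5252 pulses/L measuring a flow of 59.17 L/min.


Frequency = K * Q / 60 (converting L/min to L/s).
f = 5252 * 59.17 / 60
f = 310760.84 / 60
f = 5179.35 Hz

5179.35 Hz


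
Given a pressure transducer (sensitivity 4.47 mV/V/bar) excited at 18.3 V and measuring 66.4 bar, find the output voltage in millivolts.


Output = sensitivity * Vex * P.
Vout = 4.47 * 18.3 * 66.4
Vout = 81.801 * 66.4
Vout = 5431.59 mV

5431.59 mV


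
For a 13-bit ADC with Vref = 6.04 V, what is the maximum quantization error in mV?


The maximum quantization error is +/- LSB/2.
LSB = Vref / 2^n = 6.04 / 8192 = 0.0007373 V
Max error = LSB / 2 = 0.0007373 / 2 = 0.00036865 V
Max error = 0.3687 mV

0.3687 mV


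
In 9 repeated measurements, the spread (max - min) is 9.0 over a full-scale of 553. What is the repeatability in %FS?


Repeatability = (spread / full scale) * 100%.
R = (9.0 / 553) * 100
R = 1.627 %FS

1.627 %FS


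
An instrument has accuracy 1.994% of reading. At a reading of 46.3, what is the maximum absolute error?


Absolute error = (accuracy% / 100) * reading.
Error = (1.994 / 100) * 46.3
Error = 0.01994 * 46.3
Error = 0.9232

0.9232


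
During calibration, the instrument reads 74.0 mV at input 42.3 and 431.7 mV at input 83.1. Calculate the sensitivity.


Sensitivity = (y2 - y1) / (x2 - x1).
S = (431.7 - 74.0) / (83.1 - 42.3)
S = 357.7 / 40.8
S = 8.7672 mV/unit

8.7672 mV/unit


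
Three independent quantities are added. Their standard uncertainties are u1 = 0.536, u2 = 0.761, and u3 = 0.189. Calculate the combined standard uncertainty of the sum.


For a sum of independent quantities, uc = sqrt(u1^2 + u2^2 + u3^2).
uc = sqrt(0.536^2 + 0.761^2 + 0.189^2)
uc = sqrt(0.287296 + 0.579121 + 0.035721)
uc = 0.9498

0.9498


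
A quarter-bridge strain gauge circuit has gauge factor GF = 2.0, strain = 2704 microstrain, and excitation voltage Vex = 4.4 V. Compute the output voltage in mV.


Quarter bridge output: Vout = (GF * epsilon * Vex) / 4.
Vout = (2.0 * 2704e-6 * 4.4) / 4
Vout = 0.0237952 / 4 V
Vout = 0.0059488 V = 5.9488 mV

5.9488 mV


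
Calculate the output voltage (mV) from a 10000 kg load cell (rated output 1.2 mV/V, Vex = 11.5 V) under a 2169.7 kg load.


Vout = rated_output * Vex * (load / capacity).
Vout = 1.2 * 11.5 * (2169.7 / 10000)
Vout = 1.2 * 11.5 * 0.21697
Vout = 2.994 mV

2.994 mV


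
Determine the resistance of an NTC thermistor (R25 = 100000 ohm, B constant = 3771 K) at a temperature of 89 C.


NTC thermistor equation: Rt = R25 * exp(B * (1/T - 1/T25)).
T in Kelvin: 362.15 K, T25 = 298.15 K
1/T - 1/T25 = 1/362.15 - 1/298.15 = -0.00059273
B * (1/T - 1/T25) = 3771 * -0.00059273 = -2.2352
Rt = 100000 * exp(-2.2352) = 10697.2 ohm

10697.2 ohm


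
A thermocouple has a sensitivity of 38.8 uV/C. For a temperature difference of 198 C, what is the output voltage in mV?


The thermocouple output V = sensitivity * dT.
V = 38.8 uV/C * 198 C
V = 7682.4 uV
V = 7.682 mV

7.682 mV


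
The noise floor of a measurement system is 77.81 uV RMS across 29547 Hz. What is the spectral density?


Noise spectral density = Vrms / sqrt(BW).
NSD = 77.81 / sqrt(29547)
NSD = 77.81 / 171.8924
NSD = 0.4527 uV/sqrt(Hz)

0.4527 uV/sqrt(Hz)


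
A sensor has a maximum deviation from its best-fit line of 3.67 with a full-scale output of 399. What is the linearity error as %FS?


Linearity error = (max deviation / full scale) * 100%.
Linearity = (3.67 / 399) * 100
Linearity = 0.92 %FS

0.92 %FS


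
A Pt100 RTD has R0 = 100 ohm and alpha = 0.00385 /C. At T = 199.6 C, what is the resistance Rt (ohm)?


The RTD equation: Rt = R0 * (1 + alpha * T).
Rt = 100 * (1 + 0.00385 * 199.6)
Rt = 100 * (1 + 0.76846)
Rt = 100 * 1.76846
Rt = 176.846 ohm

176.846 ohm


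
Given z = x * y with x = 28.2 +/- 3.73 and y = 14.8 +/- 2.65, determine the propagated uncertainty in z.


For a product z = x*y, the relative uncertainty is:
uz/z = sqrt((ux/x)^2 + (uy/y)^2)
Relative uncertainties: ux/x = 3.73/28.2 = 0.13227
uy/y = 2.65/14.8 = 0.179054
z = 28.2 * 14.8 = 417.4
uz = 417.4 * sqrt(0.13227^2 + 0.179054^2) = 92.909

92.909


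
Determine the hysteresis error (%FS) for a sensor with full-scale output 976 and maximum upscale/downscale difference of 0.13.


Hysteresis = (max difference / full scale) * 100%.
H = (0.13 / 976) * 100
H = 0.013 %FS

0.013 %FS


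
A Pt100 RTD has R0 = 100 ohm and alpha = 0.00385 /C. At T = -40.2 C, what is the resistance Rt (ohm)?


The RTD equation: Rt = R0 * (1 + alpha * T).
Rt = 100 * (1 + 0.00385 * -40.2)
Rt = 100 * (1 + -0.15477)
Rt = 100 * 0.84523
Rt = 84.523 ohm

84.523 ohm


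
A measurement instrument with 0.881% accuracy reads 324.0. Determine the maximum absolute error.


Absolute error = (accuracy% / 100) * reading.
Error = (0.881 / 100) * 324.0
Error = 0.00881 * 324.0
Error = 2.8544

2.8544


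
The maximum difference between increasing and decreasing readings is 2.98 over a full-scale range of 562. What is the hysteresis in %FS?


Hysteresis = (max difference / full scale) * 100%.
H = (2.98 / 562) * 100
H = 0.53 %FS

0.53 %FS


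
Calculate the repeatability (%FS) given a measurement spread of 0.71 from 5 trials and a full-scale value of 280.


Repeatability = (spread / full scale) * 100%.
R = (0.71 / 280) * 100
R = 0.254 %FS

0.254 %FS


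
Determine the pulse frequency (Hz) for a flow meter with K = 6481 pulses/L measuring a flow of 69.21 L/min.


Frequency = K * Q / 60 (converting L/min to L/s).
f = 6481 * 69.21 / 60
f = 448550.01 / 60
f = 7475.83 Hz

7475.83 Hz


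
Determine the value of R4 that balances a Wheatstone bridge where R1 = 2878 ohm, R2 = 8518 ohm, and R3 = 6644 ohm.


At balance: R1*R4 = R2*R3, so R4 = R2*R3/R1.
R4 = 8518 * 6644 / 2878
R4 = 56593592 / 2878
R4 = 19664.21 ohm

19664.21 ohm


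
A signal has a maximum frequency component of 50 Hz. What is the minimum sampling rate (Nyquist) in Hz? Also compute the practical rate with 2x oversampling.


By Nyquist theorem, fs_min = 2 * fmax.
fs_min = 2 * 50 = 100 Hz
Practical rate = 2 * fs_min = 2 * 100 = 200 Hz

fs_min = 100 Hz, fs_practical = 200 Hz


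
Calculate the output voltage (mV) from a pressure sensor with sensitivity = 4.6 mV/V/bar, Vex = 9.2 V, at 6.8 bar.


Output = sensitivity * Vex * P.
Vout = 4.6 * 9.2 * 6.8
Vout = 42.32 * 6.8
Vout = 287.78 mV

287.78 mV


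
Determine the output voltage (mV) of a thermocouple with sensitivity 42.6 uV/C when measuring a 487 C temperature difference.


The thermocouple output V = sensitivity * dT.
V = 42.6 uV/C * 487 C
V = 20746.2 uV
V = 20.746 mV

20.746 mV


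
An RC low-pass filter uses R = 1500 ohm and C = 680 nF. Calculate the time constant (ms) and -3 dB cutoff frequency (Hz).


Time constant: tau = R * C.
tau = 1500 * 6.80e-07 = 0.00102 s
tau = 1.02 ms
Cutoff frequency: fc = 1 / (2*pi*R*C).
fc = 1 / (2*pi*0.00102) = 156.03 Hz

tau = 1.02 ms, fc = 156.03 Hz


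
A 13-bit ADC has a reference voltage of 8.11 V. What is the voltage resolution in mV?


The resolution (LSB) of an ADC is Vref / 2^n.
LSB = 8.11 / 2^13
LSB = 8.11 / 8192
LSB = 0.00098999 V = 0.98999023 mV

0.98999023 mV


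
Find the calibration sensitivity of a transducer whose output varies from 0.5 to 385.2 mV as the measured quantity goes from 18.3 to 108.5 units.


Sensitivity = (y2 - y1) / (x2 - x1).
S = (385.2 - 0.5) / (108.5 - 18.3)
S = 384.7 / 90.2
S = 4.265 mV/unit

4.265 mV/unit


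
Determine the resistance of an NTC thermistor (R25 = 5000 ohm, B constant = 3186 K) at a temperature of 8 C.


NTC thermistor equation: Rt = R25 * exp(B * (1/T - 1/T25)).
T in Kelvin: 281.15 K, T25 = 298.15 K
1/T - 1/T25 = 1/281.15 - 1/298.15 = 0.0002028
B * (1/T - 1/T25) = 3186 * 0.0002028 = 0.6461
Rt = 5000 * exp(0.6461) = 9540.7 ohm

9540.7 ohm


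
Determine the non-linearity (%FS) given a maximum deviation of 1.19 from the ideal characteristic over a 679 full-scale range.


Linearity error = (max deviation / full scale) * 100%.
Linearity = (1.19 / 679) * 100
Linearity = 0.175 %FS

0.175 %FS


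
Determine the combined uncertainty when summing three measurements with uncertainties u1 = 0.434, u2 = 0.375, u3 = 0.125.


For a sum of independent quantities, uc = sqrt(u1^2 + u2^2 + u3^2).
uc = sqrt(0.434^2 + 0.375^2 + 0.125^2)
uc = sqrt(0.188356 + 0.140625 + 0.015625)
uc = 0.587

0.587


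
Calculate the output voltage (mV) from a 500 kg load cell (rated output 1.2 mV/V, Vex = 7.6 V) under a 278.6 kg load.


Vout = rated_output * Vex * (load / capacity).
Vout = 1.2 * 7.6 * (278.6 / 500)
Vout = 1.2 * 7.6 * 0.5572
Vout = 5.082 mV

5.082 mV


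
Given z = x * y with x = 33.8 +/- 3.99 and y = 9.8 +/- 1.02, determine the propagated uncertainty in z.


For a product z = x*y, the relative uncertainty is:
uz/z = sqrt((ux/x)^2 + (uy/y)^2)
Relative uncertainties: ux/x = 3.99/33.8 = 0.118047
uy/y = 1.02/9.8 = 0.104082
z = 33.8 * 9.8 = 331.2
uz = 331.2 * sqrt(0.118047^2 + 0.104082^2) = 52.13

52.13


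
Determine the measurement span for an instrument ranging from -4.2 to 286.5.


Span = upper range - lower range.
Span = 286.5 - (-4.2)
Span = 290.7

290.7


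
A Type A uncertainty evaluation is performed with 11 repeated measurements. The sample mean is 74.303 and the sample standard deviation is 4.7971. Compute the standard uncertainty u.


The standard uncertainty for Type A evaluation is u = s / sqrt(n).
u = 4.7971 / sqrt(11)
u = 4.7971 / 3.3166
u = 1.4464

1.4464


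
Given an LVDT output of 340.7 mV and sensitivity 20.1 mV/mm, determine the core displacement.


Displacement = Vout / sensitivity.
d = 340.7 / 20.1
d = 16.95 mm

16.95 mm


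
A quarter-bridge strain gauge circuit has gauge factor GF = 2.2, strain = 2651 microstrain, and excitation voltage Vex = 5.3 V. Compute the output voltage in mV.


Quarter bridge output: Vout = (GF * epsilon * Vex) / 4.
Vout = (2.2 * 2651e-6 * 5.3) / 4
Vout = 0.03091066 / 4 V
Vout = 0.00772766 V = 7.7277 mV

7.7277 mV


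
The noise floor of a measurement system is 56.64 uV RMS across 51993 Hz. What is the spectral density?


Noise spectral density = Vrms / sqrt(BW).
NSD = 56.64 / sqrt(51993)
NSD = 56.64 / 228.0197
NSD = 0.2484 uV/sqrt(Hz)

0.2484 uV/sqrt(Hz)


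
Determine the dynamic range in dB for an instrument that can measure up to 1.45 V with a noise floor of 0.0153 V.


Dynamic range = 20 * log10(Vmax / Vnoise).
DR = 20 * log10(1.45 / 0.0153)
DR = 20 * log10(94.77)
DR = 39.53 dB

39.53 dB


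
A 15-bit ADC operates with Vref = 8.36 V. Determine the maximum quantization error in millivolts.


The maximum quantization error is +/- LSB/2.
LSB = Vref / 2^n = 8.36 / 32768 = 0.00025513 V
Max error = LSB / 2 = 0.00025513 / 2 = 0.00012756 V
Max error = 0.1276 mV

0.1276 mV


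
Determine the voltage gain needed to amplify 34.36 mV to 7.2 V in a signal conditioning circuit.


Gain = Vout / Vin (converting to same units).
G = 7.2 V / 34.36 mV
G = 7200.0 mV / 34.36 mV
G = 209.55

209.55


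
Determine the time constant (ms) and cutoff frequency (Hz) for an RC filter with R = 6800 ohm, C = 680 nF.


Time constant: tau = R * C.
tau = 6800 * 6.80e-07 = 0.004624 s
tau = 4.624 ms
Cutoff frequency: fc = 1 / (2*pi*R*C).
fc = 1 / (2*pi*0.004624) = 34.42 Hz

tau = 4.624 ms, fc = 34.42 Hz


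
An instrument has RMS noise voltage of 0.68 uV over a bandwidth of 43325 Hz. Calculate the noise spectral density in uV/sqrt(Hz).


Noise spectral density = Vrms / sqrt(BW).
NSD = 0.68 / sqrt(43325)
NSD = 0.68 / 208.1466
NSD = 0.0033 uV/sqrt(Hz)

0.0033 uV/sqrt(Hz)


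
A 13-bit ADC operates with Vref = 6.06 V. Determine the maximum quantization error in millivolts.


The maximum quantization error is +/- LSB/2.
LSB = Vref / 2^n = 6.06 / 8192 = 0.00073975 V
Max error = LSB / 2 = 0.00073975 / 2 = 0.00036987 V
Max error = 0.3699 mV

0.3699 mV


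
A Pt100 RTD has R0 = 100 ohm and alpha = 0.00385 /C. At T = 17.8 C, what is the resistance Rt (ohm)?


The RTD equation: Rt = R0 * (1 + alpha * T).
Rt = 100 * (1 + 0.00385 * 17.8)
Rt = 100 * (1 + 0.06853)
Rt = 100 * 1.06853
Rt = 106.853 ohm

106.853 ohm


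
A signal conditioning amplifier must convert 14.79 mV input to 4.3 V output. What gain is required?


Gain = Vout / Vin (converting to same units).
G = 4.3 V / 14.79 mV
G = 4300.0 mV / 14.79 mV
G = 290.74

290.74


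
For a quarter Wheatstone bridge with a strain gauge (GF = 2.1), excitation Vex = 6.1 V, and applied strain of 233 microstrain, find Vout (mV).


Quarter bridge output: Vout = (GF * epsilon * Vex) / 4.
Vout = (2.1 * 233e-6 * 6.1) / 4
Vout = 0.00298473 / 4 V
Vout = 0.00074618 V = 0.7462 mV

0.7462 mV


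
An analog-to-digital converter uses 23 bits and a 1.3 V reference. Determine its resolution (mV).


The resolution (LSB) of an ADC is Vref / 2^n.
LSB = 1.3 / 2^23
LSB = 1.3 / 8388608
LSB = 1.5e-07 V = 0.00015497 mV

0.00015497 mV


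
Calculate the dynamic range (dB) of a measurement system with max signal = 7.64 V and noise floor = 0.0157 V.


Dynamic range = 20 * log10(Vmax / Vnoise).
DR = 20 * log10(7.64 / 0.0157)
DR = 20 * log10(486.62)
DR = 53.74 dB

53.74 dB


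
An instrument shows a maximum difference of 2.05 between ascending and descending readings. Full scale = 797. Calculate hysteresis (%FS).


Hysteresis = (max difference / full scale) * 100%.
H = (2.05 / 797) * 100
H = 0.257 %FS

0.257 %FS


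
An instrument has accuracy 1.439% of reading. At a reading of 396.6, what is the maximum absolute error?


Absolute error = (accuracy% / 100) * reading.
Error = (1.439 / 100) * 396.6
Error = 0.01439 * 396.6
Error = 5.7071

5.7071


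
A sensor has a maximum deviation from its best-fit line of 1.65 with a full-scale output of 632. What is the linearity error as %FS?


Linearity error = (max deviation / full scale) * 100%.
Linearity = (1.65 / 632) * 100
Linearity = 0.261 %FS

0.261 %FS


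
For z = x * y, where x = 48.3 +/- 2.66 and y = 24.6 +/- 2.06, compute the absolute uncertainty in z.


For a product z = x*y, the relative uncertainty is:
uz/z = sqrt((ux/x)^2 + (uy/y)^2)
Relative uncertainties: ux/x = 2.66/48.3 = 0.055072
uy/y = 2.06/24.6 = 0.08374
z = 48.3 * 24.6 = 1188.2
uz = 1188.2 * sqrt(0.055072^2 + 0.08374^2) = 119.087

119.087


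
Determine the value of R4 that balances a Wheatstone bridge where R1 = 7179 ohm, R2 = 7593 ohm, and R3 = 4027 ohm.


At balance: R1*R4 = R2*R3, so R4 = R2*R3/R1.
R4 = 7593 * 4027 / 7179
R4 = 30577011 / 7179
R4 = 4259.23 ohm

4259.23 ohm


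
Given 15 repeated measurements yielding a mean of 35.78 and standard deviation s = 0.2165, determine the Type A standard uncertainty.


The standard uncertainty for Type A evaluation is u = s / sqrt(n).
u = 0.2165 / sqrt(15)
u = 0.2165 / 3.873
u = 0.0559

0.0559


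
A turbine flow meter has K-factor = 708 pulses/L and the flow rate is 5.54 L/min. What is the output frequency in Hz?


Frequency = K * Q / 60 (converting L/min to L/s).
f = 708 * 5.54 / 60
f = 3922.32 / 60
f = 65.37 Hz

65.37 Hz


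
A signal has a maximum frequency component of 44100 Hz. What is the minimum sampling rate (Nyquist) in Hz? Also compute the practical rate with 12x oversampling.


By Nyquist theorem, fs_min = 2 * fmax.
fs_min = 2 * 44100 = 88200 Hz
Practical rate = 12 * fs_min = 12 * 88200 = 1058400 Hz

fs_min = 88200 Hz, fs_practical = 1058400 Hz


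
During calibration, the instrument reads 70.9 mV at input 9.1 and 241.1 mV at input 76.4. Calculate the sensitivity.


Sensitivity = (y2 - y1) / (x2 - x1).
S = (241.1 - 70.9) / (76.4 - 9.1)
S = 170.2 / 67.3
S = 2.529 mV/unit

2.529 mV/unit


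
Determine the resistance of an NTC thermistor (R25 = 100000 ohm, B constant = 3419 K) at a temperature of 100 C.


NTC thermistor equation: Rt = R25 * exp(B * (1/T - 1/T25)).
T in Kelvin: 373.15 K, T25 = 298.15 K
1/T - 1/T25 = 1/373.15 - 1/298.15 = -0.00067413
B * (1/T - 1/T25) = 3419 * -0.00067413 = -2.3048
Rt = 100000 * exp(-2.3048) = 9977.4 ohm

9977.4 ohm


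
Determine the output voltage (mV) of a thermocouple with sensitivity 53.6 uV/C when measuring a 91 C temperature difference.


The thermocouple output V = sensitivity * dT.
V = 53.6 uV/C * 91 C
V = 4877.6 uV
V = 4.878 mV

4.878 mV


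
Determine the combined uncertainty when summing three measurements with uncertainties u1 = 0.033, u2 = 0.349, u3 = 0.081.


For a sum of independent quantities, uc = sqrt(u1^2 + u2^2 + u3^2).
uc = sqrt(0.033^2 + 0.349^2 + 0.081^2)
uc = sqrt(0.001089 + 0.121801 + 0.006561)
uc = 0.3598

0.3598


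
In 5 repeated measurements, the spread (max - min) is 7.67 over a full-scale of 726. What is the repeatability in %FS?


Repeatability = (spread / full scale) * 100%.
R = (7.67 / 726) * 100
R = 1.056 %FS

1.056 %FS


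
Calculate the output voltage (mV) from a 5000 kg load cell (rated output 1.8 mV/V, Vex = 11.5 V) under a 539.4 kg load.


Vout = rated_output * Vex * (load / capacity).
Vout = 1.8 * 11.5 * (539.4 / 5000)
Vout = 1.8 * 11.5 * 0.10788
Vout = 2.233 mV

2.233 mV


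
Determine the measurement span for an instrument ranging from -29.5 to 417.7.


Span = upper range - lower range.
Span = 417.7 - (-29.5)
Span = 447.2

447.2


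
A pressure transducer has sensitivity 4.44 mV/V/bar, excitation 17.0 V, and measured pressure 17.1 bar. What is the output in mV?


Output = sensitivity * Vex * P.
Vout = 4.44 * 17.0 * 17.1
Vout = 75.48 * 17.1
Vout = 1290.71 mV

1290.71 mV


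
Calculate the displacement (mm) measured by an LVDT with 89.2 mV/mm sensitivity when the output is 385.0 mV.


Displacement = Vout / sensitivity.
d = 385.0 / 89.2
d = 4.316 mm

4.316 mm


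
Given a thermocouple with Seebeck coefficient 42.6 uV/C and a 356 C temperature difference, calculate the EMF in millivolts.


The thermocouple output V = sensitivity * dT.
V = 42.6 uV/C * 356 C
V = 15165.6 uV
V = 15.166 mV

15.166 mV


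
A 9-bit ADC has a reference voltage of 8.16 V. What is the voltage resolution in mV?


The resolution (LSB) of an ADC is Vref / 2^n.
LSB = 8.16 / 2^9
LSB = 8.16 / 512
LSB = 0.0159375 V = 15.9375 mV

15.9375 mV


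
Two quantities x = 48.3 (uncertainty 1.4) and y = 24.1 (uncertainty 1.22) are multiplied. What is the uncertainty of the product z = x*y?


For a product z = x*y, the relative uncertainty is:
uz/z = sqrt((ux/x)^2 + (uy/y)^2)
Relative uncertainties: ux/x = 1.4/48.3 = 0.028986
uy/y = 1.22/24.1 = 0.050622
z = 48.3 * 24.1 = 1164.0
uz = 1164.0 * sqrt(0.028986^2 + 0.050622^2) = 67.902

67.902


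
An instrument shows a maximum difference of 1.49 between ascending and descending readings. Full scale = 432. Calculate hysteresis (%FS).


Hysteresis = (max difference / full scale) * 100%.
H = (1.49 / 432) * 100
H = 0.345 %FS

0.345 %FS


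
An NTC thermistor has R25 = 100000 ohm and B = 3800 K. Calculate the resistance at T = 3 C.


NTC thermistor equation: Rt = R25 * exp(B * (1/T - 1/T25)).
T in Kelvin: 276.15 K, T25 = 298.15 K
1/T - 1/T25 = 1/276.15 - 1/298.15 = 0.0002672
B * (1/T - 1/T25) = 3800 * 0.0002672 = 1.0154
Rt = 100000 * exp(1.0154) = 276039.8 ohm

276039.8 ohm


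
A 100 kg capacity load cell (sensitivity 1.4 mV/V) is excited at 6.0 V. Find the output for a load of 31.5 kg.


Vout = rated_output * Vex * (load / capacity).
Vout = 1.4 * 6.0 * (31.5 / 100)
Vout = 1.4 * 6.0 * 0.315
Vout = 2.646 mV

2.646 mV


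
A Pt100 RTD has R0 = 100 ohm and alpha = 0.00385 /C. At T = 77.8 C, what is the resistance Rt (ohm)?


The RTD equation: Rt = R0 * (1 + alpha * T).
Rt = 100 * (1 + 0.00385 * 77.8)
Rt = 100 * (1 + 0.29953)
Rt = 100 * 1.29953
Rt = 129.953 ohm

129.953 ohm


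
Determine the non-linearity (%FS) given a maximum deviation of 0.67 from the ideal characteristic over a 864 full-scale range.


Linearity error = (max deviation / full scale) * 100%.
Linearity = (0.67 / 864) * 100
Linearity = 0.078 %FS

0.078 %FS


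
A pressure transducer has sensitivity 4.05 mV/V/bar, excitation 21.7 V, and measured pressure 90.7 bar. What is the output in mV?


Output = sensitivity * Vex * P.
Vout = 4.05 * 21.7 * 90.7
Vout = 87.885 * 90.7
Vout = 7971.17 mV

7971.17 mV


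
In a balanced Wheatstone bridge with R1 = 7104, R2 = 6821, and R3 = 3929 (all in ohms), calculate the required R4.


At balance: R1*R4 = R2*R3, so R4 = R2*R3/R1.
R4 = 6821 * 3929 / 7104
R4 = 26799709 / 7104
R4 = 3772.48 ohm

3772.48 ohm


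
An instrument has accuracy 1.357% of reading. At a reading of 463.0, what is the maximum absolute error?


Absolute error = (accuracy% / 100) * reading.
Error = (1.357 / 100) * 463.0
Error = 0.01357 * 463.0
Error = 6.2829

6.2829


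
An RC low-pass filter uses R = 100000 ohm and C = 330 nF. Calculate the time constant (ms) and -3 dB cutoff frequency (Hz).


Time constant: tau = R * C.
tau = 100000 * 3.30e-07 = 0.033 s
tau = 33.0 ms
Cutoff frequency: fc = 1 / (2*pi*R*C).
fc = 1 / (2*pi*0.033) = 4.82 Hz

tau = 33.0 ms, fc = 4.82 Hz


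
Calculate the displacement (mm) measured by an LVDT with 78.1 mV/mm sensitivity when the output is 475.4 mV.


Displacement = Vout / sensitivity.
d = 475.4 / 78.1
d = 6.087 mm

6.087 mm


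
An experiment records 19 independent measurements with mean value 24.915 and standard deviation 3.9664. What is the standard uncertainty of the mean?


The standard uncertainty for Type A evaluation is u = s / sqrt(n).
u = 3.9664 / sqrt(19)
u = 3.9664 / 4.3589
u = 0.91

0.91


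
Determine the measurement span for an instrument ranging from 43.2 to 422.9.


Span = upper range - lower range.
Span = 422.9 - (43.2)
Span = 379.7

379.7


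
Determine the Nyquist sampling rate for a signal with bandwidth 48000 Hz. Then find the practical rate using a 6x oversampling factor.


By Nyquist theorem, fs_min = 2 * fmax.
fs_min = 2 * 48000 = 96000 Hz
Practical rate = 6 * fs_min = 6 * 96000 = 576000 Hz

fs_min = 96000 Hz, fs_practical = 576000 Hz


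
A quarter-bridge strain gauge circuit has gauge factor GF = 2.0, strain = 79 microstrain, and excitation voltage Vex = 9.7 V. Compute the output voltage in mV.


Quarter bridge output: Vout = (GF * epsilon * Vex) / 4.
Vout = (2.0 * 79e-6 * 9.7) / 4
Vout = 0.0015326 / 4 V
Vout = 0.00038315 V = 0.3831 mV

0.3831 mV


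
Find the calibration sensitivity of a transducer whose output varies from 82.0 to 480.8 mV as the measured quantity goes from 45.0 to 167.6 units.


Sensitivity = (y2 - y1) / (x2 - x1).
S = (480.8 - 82.0) / (167.6 - 45.0)
S = 398.8 / 122.6
S = 3.2529 mV/unit

3.2529 mV/unit


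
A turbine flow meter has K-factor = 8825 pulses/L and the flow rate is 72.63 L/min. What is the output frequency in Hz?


Frequency = K * Q / 60 (converting L/min to L/s).
f = 8825 * 72.63 / 60
f = 640959.75 / 60
f = 10682.66 Hz

10682.66 Hz


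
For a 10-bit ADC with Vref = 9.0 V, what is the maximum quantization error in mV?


The maximum quantization error is +/- LSB/2.
LSB = Vref / 2^n = 9.0 / 1024 = 0.00878906 V
Max error = LSB / 2 = 0.00878906 / 2 = 0.00439453 V
Max error = 4.3945 mV

4.3945 mV


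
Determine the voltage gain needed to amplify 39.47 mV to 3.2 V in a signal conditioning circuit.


Gain = Vout / Vin (converting to same units).
G = 3.2 V / 39.47 mV
G = 3200.0 mV / 39.47 mV
G = 81.07

81.07


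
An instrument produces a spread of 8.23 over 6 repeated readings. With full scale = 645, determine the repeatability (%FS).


Repeatability = (spread / full scale) * 100%.
R = (8.23 / 645) * 100
R = 1.276 %FS

1.276 %FS


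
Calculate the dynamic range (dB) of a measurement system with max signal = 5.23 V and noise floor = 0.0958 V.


Dynamic range = 20 * log10(Vmax / Vnoise).
DR = 20 * log10(5.23 / 0.0958)
DR = 20 * log10(54.59)
DR = 34.74 dB

34.74 dB


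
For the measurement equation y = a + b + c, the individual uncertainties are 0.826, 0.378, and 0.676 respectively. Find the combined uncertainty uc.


For a sum of independent quantities, uc = sqrt(u1^2 + u2^2 + u3^2).
uc = sqrt(0.826^2 + 0.378^2 + 0.676^2)
uc = sqrt(0.682276 + 0.142884 + 0.456976)
uc = 1.1323

1.1323


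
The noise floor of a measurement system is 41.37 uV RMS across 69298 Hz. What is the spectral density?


Noise spectral density = Vrms / sqrt(BW).
NSD = 41.37 / sqrt(69298)
NSD = 41.37 / 263.2451
NSD = 0.1572 uV/sqrt(Hz)

0.1572 uV/sqrt(Hz)


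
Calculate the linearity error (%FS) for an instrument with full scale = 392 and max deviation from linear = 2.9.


Linearity error = (max deviation / full scale) * 100%.
Linearity = (2.9 / 392) * 100
Linearity = 0.74 %FS

0.74 %FS


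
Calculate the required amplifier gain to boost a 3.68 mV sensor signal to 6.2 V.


Gain = Vout / Vin (converting to same units).
G = 6.2 V / 3.68 mV
G = 6200.0 mV / 3.68 mV
G = 1684.78

1684.78


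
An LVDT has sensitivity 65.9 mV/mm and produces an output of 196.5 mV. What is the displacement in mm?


Displacement = Vout / sensitivity.
d = 196.5 / 65.9
d = 2.982 mm

2.982 mm


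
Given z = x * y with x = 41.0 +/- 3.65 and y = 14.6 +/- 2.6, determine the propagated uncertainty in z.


For a product z = x*y, the relative uncertainty is:
uz/z = sqrt((ux/x)^2 + (uy/y)^2)
Relative uncertainties: ux/x = 3.65/41.0 = 0.089024
uy/y = 2.6/14.6 = 0.178082
z = 41.0 * 14.6 = 598.6
uz = 598.6 * sqrt(0.089024^2 + 0.178082^2) = 119.178

119.178


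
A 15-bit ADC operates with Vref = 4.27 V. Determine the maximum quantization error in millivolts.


The maximum quantization error is +/- LSB/2.
LSB = Vref / 2^n = 4.27 / 32768 = 0.00013031 V
Max error = LSB / 2 = 0.00013031 / 2 = 6.516e-05 V
Max error = 0.0652 mV

0.0652 mV


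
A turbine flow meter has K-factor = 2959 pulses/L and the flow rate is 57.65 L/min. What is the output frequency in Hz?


Frequency = K * Q / 60 (converting L/min to L/s).
f = 2959 * 57.65 / 60
f = 170586.35 / 60
f = 2843.11 Hz

2843.11 Hz


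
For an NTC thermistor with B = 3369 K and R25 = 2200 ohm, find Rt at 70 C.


NTC thermistor equation: Rt = R25 * exp(B * (1/T - 1/T25)).
T in Kelvin: 343.15 K, T25 = 298.15 K
1/T - 1/T25 = 1/343.15 - 1/298.15 = -0.00043984
B * (1/T - 1/T25) = 3369 * -0.00043984 = -1.4818
Rt = 2200 * exp(-1.4818) = 499.9 ohm

499.9 ohm


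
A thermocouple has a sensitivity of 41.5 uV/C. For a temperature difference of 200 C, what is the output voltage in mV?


The thermocouple output V = sensitivity * dT.
V = 41.5 uV/C * 200 C
V = 8300.0 uV
V = 8.3 mV

8.3 mV


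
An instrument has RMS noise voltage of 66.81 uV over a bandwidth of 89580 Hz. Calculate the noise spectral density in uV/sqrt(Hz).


Noise spectral density = Vrms / sqrt(BW).
NSD = 66.81 / sqrt(89580)
NSD = 66.81 / 299.2992
NSD = 0.2232 uV/sqrt(Hz)

0.2232 uV/sqrt(Hz)


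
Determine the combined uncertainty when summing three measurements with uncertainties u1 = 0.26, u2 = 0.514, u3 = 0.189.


For a sum of independent quantities, uc = sqrt(u1^2 + u2^2 + u3^2).
uc = sqrt(0.26^2 + 0.514^2 + 0.189^2)
uc = sqrt(0.0676 + 0.264196 + 0.035721)
uc = 0.6062

0.6062


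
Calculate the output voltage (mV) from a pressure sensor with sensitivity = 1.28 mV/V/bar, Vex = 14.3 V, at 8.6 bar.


Output = sensitivity * Vex * P.
Vout = 1.28 * 14.3 * 8.6
Vout = 18.304 * 8.6
Vout = 157.41 mV

157.41 mV


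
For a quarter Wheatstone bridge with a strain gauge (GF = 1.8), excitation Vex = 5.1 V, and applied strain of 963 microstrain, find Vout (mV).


Quarter bridge output: Vout = (GF * epsilon * Vex) / 4.
Vout = (1.8 * 963e-6 * 5.1) / 4
Vout = 0.00884034 / 4 V
Vout = 0.00221008 V = 2.2101 mV

2.2101 mV


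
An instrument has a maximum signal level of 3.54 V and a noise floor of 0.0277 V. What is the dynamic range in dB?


Dynamic range = 20 * log10(Vmax / Vnoise).
DR = 20 * log10(3.54 / 0.0277)
DR = 20 * log10(127.8)
DR = 42.13 dB

42.13 dB


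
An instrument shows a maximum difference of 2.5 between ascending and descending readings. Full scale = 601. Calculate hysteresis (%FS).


Hysteresis = (max difference / full scale) * 100%.
H = (2.5 / 601) * 100
H = 0.416 %FS

0.416 %FS


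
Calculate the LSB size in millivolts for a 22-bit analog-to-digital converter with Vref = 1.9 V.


The resolution (LSB) of an ADC is Vref / 2^n.
LSB = 1.9 / 2^22
LSB = 1.9 / 4194304
LSB = 4.5e-07 V = 0.000453 mV

0.000453 mV


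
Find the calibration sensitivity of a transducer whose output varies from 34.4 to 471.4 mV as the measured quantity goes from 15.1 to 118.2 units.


Sensitivity = (y2 - y1) / (x2 - x1).
S = (471.4 - 34.4) / (118.2 - 15.1)
S = 437.0 / 103.1
S = 4.2386 mV/unit

4.2386 mV/unit


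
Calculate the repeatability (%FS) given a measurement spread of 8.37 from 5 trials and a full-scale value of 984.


Repeatability = (spread / full scale) * 100%.
R = (8.37 / 984) * 100
R = 0.851 %FS

0.851 %FS


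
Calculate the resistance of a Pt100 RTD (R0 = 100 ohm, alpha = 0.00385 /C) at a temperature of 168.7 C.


The RTD equation: Rt = R0 * (1 + alpha * T).
Rt = 100 * (1 + 0.00385 * 168.7)
Rt = 100 * (1 + 0.649495)
Rt = 100 * 1.649495
Rt = 164.95 ohm

164.95 ohm


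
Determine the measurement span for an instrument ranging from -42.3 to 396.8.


Span = upper range - lower range.
Span = 396.8 - (-42.3)
Span = 439.1

439.1


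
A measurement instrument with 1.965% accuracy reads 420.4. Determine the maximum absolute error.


Absolute error = (accuracy% / 100) * reading.
Error = (1.965 / 100) * 420.4
Error = 0.01965 * 420.4
Error = 8.2609

8.2609


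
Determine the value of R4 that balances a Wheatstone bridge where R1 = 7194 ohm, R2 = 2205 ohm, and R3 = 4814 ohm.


At balance: R1*R4 = R2*R3, so R4 = R2*R3/R1.
R4 = 2205 * 4814 / 7194
R4 = 10614870 / 7194
R4 = 1475.52 ohm

1475.52 ohm


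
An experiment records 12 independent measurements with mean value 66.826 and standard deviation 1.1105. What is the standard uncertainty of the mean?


The standard uncertainty for Type A evaluation is u = s / sqrt(n).
u = 1.1105 / sqrt(12)
u = 1.1105 / 3.4641
u = 0.3206

0.3206


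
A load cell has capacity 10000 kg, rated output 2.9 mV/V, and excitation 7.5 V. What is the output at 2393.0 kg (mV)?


Vout = rated_output * Vex * (load / capacity).
Vout = 2.9 * 7.5 * (2393.0 / 10000)
Vout = 2.9 * 7.5 * 0.2393
Vout = 5.205 mV

5.205 mV


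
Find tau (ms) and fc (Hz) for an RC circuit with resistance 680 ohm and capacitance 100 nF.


Time constant: tau = R * C.
tau = 680 * 1.00e-07 = 6.8e-05 s
tau = 0.068 ms
Cutoff frequency: fc = 1 / (2*pi*R*C).
fc = 1 / (2*pi*6.8e-05) = 2340.51 Hz

tau = 0.068 ms, fc = 2340.51 Hz


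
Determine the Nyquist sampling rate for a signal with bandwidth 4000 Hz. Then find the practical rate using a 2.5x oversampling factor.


By Nyquist theorem, fs_min = 2 * fmax.
fs_min = 2 * 4000 = 8000 Hz
Practical rate = 2.5 * fs_min = 2.5 * 8000 = 20000 Hz

fs_min = 8000 Hz, fs_practical = 20000 Hz


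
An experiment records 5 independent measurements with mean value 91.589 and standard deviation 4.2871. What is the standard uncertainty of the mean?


The standard uncertainty for Type A evaluation is u = s / sqrt(n).
u = 4.2871 / sqrt(5)
u = 4.2871 / 2.2361
u = 1.9172

1.9172


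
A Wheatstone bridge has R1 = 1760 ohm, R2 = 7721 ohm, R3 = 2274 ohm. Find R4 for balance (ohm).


At balance: R1*R4 = R2*R3, so R4 = R2*R3/R1.
R4 = 7721 * 2274 / 1760
R4 = 17557554 / 1760
R4 = 9975.88 ohm

9975.88 ohm


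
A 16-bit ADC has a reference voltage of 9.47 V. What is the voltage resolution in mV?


The resolution (LSB) of an ADC is Vref / 2^n.
LSB = 9.47 / 2^16
LSB = 9.47 / 65536
LSB = 0.0001445 V = 0.14450073 mV

0.14450073 mV


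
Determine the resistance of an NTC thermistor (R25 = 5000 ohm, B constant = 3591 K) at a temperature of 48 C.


NTC thermistor equation: Rt = R25 * exp(B * (1/T - 1/T25)).
T in Kelvin: 321.15 K, T25 = 298.15 K
1/T - 1/T25 = 1/321.15 - 1/298.15 = -0.00024021
B * (1/T - 1/T25) = 3591 * -0.00024021 = -0.8626
Rt = 5000 * exp(-0.8626) = 2110.4 ohm

2110.4 ohm


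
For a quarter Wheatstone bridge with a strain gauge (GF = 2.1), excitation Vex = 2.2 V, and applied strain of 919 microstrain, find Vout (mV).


Quarter bridge output: Vout = (GF * epsilon * Vex) / 4.
Vout = (2.1 * 919e-6 * 2.2) / 4
Vout = 0.00424578 / 4 V
Vout = 0.00106145 V = 1.0614 mV

1.0614 mV


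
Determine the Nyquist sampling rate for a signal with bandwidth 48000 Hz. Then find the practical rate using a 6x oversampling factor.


By Nyquist theorem, fs_min = 2 * fmax.
fs_min = 2 * 48000 = 96000 Hz
Practical rate = 6 * fs_min = 6 * 96000 = 576000 Hz

fs_min = 96000 Hz, fs_practical = 576000 Hz


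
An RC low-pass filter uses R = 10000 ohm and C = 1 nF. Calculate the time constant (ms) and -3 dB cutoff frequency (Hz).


Time constant: tau = R * C.
tau = 10000 * 1.00e-09 = 1e-05 s
tau = 0.01 ms
Cutoff frequency: fc = 1 / (2*pi*R*C).
fc = 1 / (2*pi*1e-05) = 15915.49 Hz

tau = 0.01 ms, fc = 15915.49 Hz


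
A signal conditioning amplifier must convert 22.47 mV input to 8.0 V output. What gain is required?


Gain = Vout / Vin (converting to same units).
G = 8.0 V / 22.47 mV
G = 8000.0 mV / 22.47 mV
G = 356.03

356.03


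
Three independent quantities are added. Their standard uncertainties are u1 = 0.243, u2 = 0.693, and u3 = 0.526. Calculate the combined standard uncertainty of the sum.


For a sum of independent quantities, uc = sqrt(u1^2 + u2^2 + u3^2).
uc = sqrt(0.243^2 + 0.693^2 + 0.526^2)
uc = sqrt(0.059049 + 0.480249 + 0.276676)
uc = 0.9033

0.9033


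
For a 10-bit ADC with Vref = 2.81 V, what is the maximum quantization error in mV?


The maximum quantization error is +/- LSB/2.
LSB = Vref / 2^n = 2.81 / 1024 = 0.00274414 V
Max error = LSB / 2 = 0.00274414 / 2 = 0.00137207 V
Max error = 1.3721 mV

1.3721 mV


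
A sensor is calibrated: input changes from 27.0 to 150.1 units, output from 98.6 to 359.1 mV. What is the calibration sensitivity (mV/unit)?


Sensitivity = (y2 - y1) / (x2 - x1).
S = (359.1 - 98.6) / (150.1 - 27.0)
S = 260.5 / 123.1
S = 2.1162 mV/unit

2.1162 mV/unit


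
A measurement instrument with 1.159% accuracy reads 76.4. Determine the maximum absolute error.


Absolute error = (accuracy% / 100) * reading.
Error = (1.159 / 100) * 76.4
Error = 0.01159 * 76.4
Error = 0.8855

0.8855


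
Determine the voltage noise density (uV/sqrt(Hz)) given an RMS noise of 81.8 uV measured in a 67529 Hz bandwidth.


Noise spectral density = Vrms / sqrt(BW).
NSD = 81.8 / sqrt(67529)
NSD = 81.8 / 259.8634
NSD = 0.3148 uV/sqrt(Hz)

0.3148 uV/sqrt(Hz)


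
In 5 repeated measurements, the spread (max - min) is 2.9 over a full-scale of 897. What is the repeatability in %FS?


Repeatability = (spread / full scale) * 100%.
R = (2.9 / 897) * 100
R = 0.323 %FS

0.323 %FS


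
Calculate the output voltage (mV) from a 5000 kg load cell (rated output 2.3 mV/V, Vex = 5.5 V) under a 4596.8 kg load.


Vout = rated_output * Vex * (load / capacity).
Vout = 2.3 * 5.5 * (4596.8 / 5000)
Vout = 2.3 * 5.5 * 0.91936
Vout = 11.63 mV

11.63 mV


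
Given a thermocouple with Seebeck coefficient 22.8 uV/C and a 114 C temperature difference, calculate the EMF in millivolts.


The thermocouple output V = sensitivity * dT.
V = 22.8 uV/C * 114 C
V = 2599.2 uV
V = 2.599 mV

2.599 mV


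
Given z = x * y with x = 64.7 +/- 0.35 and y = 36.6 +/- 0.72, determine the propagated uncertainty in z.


For a product z = x*y, the relative uncertainty is:
uz/z = sqrt((ux/x)^2 + (uy/y)^2)
Relative uncertainties: ux/x = 0.35/64.7 = 0.00541
uy/y = 0.72/36.6 = 0.019672
z = 64.7 * 36.6 = 2368.0
uz = 2368.0 * sqrt(0.00541^2 + 0.019672^2) = 48.313

48.313


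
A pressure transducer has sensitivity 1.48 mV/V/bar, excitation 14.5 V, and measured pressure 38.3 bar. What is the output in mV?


Output = sensitivity * Vex * P.
Vout = 1.48 * 14.5 * 38.3
Vout = 21.46 * 38.3
Vout = 821.92 mV

821.92 mV


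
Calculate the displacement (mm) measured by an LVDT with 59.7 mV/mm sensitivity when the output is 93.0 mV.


Displacement = Vout / sensitivity.
d = 93.0 / 59.7
d = 1.558 mm

1.558 mm


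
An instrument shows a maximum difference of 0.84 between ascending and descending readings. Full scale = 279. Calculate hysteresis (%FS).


Hysteresis = (max difference / full scale) * 100%.
H = (0.84 / 279) * 100
H = 0.301 %FS

0.301 %FS


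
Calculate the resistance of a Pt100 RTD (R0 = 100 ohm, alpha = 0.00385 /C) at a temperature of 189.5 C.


The RTD equation: Rt = R0 * (1 + alpha * T).
Rt = 100 * (1 + 0.00385 * 189.5)
Rt = 100 * (1 + 0.729575)
Rt = 100 * 1.729575
Rt = 172.958 ohm

172.958 ohm


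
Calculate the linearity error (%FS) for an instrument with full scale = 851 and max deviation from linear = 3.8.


Linearity error = (max deviation / full scale) * 100%.
Linearity = (3.8 / 851) * 100
Linearity = 0.447 %FS

0.447 %FS


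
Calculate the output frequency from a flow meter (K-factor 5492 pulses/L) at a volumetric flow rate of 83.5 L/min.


Frequency = K * Q / 60 (converting L/min to L/s).
f = 5492 * 83.5 / 60
f = 458582.0 / 60
f = 7643.03 Hz

7643.03 Hz


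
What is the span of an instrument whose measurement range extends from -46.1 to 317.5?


Span = upper range - lower range.
Span = 317.5 - (-46.1)
Span = 363.6

363.6


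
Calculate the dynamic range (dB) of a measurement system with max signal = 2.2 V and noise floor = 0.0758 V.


Dynamic range = 20 * log10(Vmax / Vnoise).
DR = 20 * log10(2.2 / 0.0758)
DR = 20 * log10(29.02)
DR = 29.26 dB

29.26 dB


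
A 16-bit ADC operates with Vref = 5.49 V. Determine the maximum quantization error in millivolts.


The maximum quantization error is +/- LSB/2.
LSB = Vref / 2^n = 5.49 / 65536 = 8.377e-05 V
Max error = LSB / 2 = 8.377e-05 / 2 = 4.189e-05 V
Max error = 0.0419 mV

0.0419 mV


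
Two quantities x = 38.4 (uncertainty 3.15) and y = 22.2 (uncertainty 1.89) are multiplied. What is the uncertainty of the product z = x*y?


For a product z = x*y, the relative uncertainty is:
uz/z = sqrt((ux/x)^2 + (uy/y)^2)
Relative uncertainties: ux/x = 3.15/38.4 = 0.082031
uy/y = 1.89/22.2 = 0.085135
z = 38.4 * 22.2 = 852.5
uz = 852.5 * sqrt(0.082031^2 + 0.085135^2) = 100.784

100.784


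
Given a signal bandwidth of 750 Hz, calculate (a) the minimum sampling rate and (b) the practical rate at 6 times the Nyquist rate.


By Nyquist theorem, fs_min = 2 * fmax.
fs_min = 2 * 750 = 1500 Hz
Practical rate = 6 * fs_min = 6 * 1500 = 9000 Hz

fs_min = 1500 Hz, fs_practical = 9000 Hz
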